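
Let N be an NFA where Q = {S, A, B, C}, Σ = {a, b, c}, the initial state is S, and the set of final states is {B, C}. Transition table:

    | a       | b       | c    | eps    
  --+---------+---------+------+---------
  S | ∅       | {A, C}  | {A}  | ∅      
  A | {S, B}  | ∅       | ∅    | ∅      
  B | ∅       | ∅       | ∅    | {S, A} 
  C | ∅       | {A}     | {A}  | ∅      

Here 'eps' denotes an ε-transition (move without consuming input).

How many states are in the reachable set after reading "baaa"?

3

Start in {S}.
Read 'b': S→{A, C}; now {A, C}.
Read 'a': A→{S, B}, C→∅; union {S, B}; ε-closure = {S, A, B}.
Read 'a': S→∅, A→{S, B}, B→∅; union {S, B}; ε-closure = {S, A, B}.
Read 'a': S→∅, A→{S, B}, B→∅; union {S, B}; ε-closure = {S, A, B}.
That set has 3 states.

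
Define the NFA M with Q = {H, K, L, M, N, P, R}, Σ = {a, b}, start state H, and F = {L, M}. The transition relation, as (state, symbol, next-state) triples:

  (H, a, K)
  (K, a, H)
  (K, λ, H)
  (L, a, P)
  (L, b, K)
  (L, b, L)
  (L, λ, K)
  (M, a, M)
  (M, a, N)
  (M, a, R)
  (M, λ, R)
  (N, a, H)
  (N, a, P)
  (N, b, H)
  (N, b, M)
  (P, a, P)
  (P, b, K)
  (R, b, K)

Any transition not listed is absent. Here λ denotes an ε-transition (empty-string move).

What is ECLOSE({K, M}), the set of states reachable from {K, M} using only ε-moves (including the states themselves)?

{H, K, M, R}

Begin with {K, M}.
ε-move M → R; add R.
ε-move K → H; add H.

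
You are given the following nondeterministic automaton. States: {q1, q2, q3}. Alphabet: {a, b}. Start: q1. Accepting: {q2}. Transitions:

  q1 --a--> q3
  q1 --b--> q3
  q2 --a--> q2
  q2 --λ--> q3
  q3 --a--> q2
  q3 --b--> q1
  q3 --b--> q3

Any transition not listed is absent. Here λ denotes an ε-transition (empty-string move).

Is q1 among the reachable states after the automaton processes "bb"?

Start in {q1}.
Read 'b': {q1} → {q3}.
Read 'b': {q3} → {q1, q3}.
State q1 is in {q1, q3}.

Yes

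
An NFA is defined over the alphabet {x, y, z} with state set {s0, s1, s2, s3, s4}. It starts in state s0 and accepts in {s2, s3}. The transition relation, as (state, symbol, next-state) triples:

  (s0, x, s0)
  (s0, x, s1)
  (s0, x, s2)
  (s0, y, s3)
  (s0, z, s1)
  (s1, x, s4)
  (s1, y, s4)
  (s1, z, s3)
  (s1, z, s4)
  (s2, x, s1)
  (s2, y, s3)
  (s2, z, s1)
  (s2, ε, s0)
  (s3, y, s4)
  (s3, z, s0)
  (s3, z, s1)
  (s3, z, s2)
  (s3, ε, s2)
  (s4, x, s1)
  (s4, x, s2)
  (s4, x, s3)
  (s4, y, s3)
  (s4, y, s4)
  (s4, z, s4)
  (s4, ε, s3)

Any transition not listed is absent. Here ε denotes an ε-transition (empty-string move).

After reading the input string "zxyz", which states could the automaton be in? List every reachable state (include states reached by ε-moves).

{s0, s1, s2, s3, s4}

Start in {s0}.
Read 'z': {s0} → {s1}.
Read 'x': {s1} → {s0, s2, s3, s4}.
Read 'y': {s0, s2, s3, s4} → {s0, s2, s3, s4}.
Read 'z': {s0, s2, s3, s4} → {s0, s1, s2, s3, s4}.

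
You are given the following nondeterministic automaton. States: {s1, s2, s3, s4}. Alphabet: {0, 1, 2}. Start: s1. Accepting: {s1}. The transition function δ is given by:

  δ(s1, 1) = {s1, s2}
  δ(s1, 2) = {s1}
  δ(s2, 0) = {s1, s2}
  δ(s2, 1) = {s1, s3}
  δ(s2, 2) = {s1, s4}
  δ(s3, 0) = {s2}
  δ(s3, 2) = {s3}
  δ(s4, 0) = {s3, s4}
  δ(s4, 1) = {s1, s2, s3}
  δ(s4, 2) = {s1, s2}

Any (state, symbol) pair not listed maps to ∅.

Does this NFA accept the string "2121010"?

Yes

Start in {s1}.
Read '2': {s1} → {s1}.
Read '1': {s1} → {s1, s2}.
Read '2': {s1, s2} → {s1, s4}.
Read '1': {s1, s4} → {s1, s2, s3}.
Read '0': {s1, s2, s3} → {s1, s2}.
Read '1': {s1, s2} → {s1, s2, s3}.
Read '0': {s1, s2, s3} → {s1, s2}.
The final set {s1, s2} contains the accepting state s1.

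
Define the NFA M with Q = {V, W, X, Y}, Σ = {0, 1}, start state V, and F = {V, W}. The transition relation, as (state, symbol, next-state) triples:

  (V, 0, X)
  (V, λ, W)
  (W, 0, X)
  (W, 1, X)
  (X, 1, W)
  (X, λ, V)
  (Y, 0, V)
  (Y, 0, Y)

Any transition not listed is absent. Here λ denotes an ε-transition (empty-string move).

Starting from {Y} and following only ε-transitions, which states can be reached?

Begin with {Y}.
No ε-moves leave this set, so the closure equals the set itself.

{Y}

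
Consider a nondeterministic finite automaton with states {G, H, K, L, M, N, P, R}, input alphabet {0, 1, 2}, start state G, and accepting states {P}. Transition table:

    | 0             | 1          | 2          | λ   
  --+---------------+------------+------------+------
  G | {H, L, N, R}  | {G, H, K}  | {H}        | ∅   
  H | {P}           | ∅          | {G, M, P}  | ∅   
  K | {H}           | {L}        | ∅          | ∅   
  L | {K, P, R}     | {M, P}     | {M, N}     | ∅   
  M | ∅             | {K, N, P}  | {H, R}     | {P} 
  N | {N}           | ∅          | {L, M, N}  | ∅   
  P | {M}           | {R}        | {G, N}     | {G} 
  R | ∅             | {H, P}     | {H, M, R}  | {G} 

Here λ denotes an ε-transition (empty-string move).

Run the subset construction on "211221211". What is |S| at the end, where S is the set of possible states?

Start in {G}.
Read '2': G→{H}; now {H}.
Read '1': H→∅; now ∅.
The set is empty and remains empty for the remaining 7 symbols.
That set has 0 states.

0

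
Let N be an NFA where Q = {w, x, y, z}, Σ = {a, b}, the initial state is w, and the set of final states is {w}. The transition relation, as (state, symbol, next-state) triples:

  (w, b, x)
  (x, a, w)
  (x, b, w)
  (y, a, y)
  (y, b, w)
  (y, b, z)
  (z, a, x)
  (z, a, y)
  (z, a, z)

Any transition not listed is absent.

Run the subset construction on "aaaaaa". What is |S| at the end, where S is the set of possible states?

0

Start in {w}.
Read 'a': {w} → ∅.
The set is empty and remains empty for the remaining 5 symbols.
That set has 0 states.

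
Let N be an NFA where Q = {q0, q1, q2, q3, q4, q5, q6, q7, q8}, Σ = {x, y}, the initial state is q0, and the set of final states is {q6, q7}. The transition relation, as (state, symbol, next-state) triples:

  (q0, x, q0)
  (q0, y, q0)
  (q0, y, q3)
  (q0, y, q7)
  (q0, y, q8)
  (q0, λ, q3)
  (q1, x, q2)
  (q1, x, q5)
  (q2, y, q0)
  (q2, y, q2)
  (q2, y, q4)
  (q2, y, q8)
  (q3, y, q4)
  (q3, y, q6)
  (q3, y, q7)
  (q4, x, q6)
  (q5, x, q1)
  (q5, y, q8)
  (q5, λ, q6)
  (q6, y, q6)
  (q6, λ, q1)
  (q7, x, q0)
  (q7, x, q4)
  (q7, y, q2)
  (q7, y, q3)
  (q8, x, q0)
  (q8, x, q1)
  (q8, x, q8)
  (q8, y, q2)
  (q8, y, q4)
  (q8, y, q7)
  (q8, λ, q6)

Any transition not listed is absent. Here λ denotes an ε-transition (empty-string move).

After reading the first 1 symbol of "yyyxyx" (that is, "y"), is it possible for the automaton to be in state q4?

Start: ε-closure({q0}) = {q0, q3}.
Read 'y': q0→{q0, q3, q7, q8}, q3→{q4, q6, q7}; union {q0, q3, q4, q6, q7, q8}; ε-closure = {q0, q1, q3, q4, q6, q7, q8}.
State q4 is in {q0, q1, q3, q4, q6, q7, q8}.

Yes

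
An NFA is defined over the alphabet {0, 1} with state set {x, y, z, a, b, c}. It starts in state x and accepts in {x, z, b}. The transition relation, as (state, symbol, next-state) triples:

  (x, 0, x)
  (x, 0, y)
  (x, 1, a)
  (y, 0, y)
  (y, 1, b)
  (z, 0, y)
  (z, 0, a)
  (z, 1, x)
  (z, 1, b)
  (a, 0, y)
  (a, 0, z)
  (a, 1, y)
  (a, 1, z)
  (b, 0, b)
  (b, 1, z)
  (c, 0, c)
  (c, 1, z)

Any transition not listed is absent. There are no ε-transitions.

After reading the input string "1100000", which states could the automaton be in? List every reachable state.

{y, a}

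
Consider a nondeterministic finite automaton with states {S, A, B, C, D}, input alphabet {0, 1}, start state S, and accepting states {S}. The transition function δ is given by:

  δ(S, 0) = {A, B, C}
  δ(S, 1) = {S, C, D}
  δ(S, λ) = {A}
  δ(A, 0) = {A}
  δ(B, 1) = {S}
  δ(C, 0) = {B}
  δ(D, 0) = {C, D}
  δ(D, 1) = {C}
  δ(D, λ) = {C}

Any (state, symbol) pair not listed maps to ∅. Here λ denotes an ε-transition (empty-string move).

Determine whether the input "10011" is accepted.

Start: ε-closure({S}) = {S, A}.
Read '1': {S, A} → {S, A, C, D}.
Read '0': {S, A, C, D} → {A, B, C, D}.
Read '0': {A, B, C, D} → {A, B, C, D}.
Read '1': {A, B, C, D} → {S, A, C}.
Read '1': {S, A, C} → {S, A, C, D}.
The final set {S, A, C, D} contains the accepting state S.

Yes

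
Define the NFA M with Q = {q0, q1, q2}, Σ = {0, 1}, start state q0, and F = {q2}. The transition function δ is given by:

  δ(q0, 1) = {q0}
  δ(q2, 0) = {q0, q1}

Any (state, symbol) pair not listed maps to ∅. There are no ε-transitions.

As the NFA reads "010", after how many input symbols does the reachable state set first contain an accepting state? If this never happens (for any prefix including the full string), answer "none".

none

Start in {q0}.
Read '0': q0→∅; now ∅.
The set is empty and remains empty for the remaining 2 symbols.
No reachable set along the way intersects F.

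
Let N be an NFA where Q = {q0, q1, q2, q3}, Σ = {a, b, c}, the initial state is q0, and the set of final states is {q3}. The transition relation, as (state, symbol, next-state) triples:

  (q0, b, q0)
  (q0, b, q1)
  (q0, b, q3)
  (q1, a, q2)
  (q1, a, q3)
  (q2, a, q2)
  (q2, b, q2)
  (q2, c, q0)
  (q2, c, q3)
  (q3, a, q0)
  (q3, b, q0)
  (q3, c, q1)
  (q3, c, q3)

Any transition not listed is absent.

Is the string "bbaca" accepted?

Start in {q0}.
Read 'b': q0→{q0, q1, q3}; now {q0, q1, q3}.
Read 'b': q0→{q0, q1, q3}, q1→∅, q3→{q0}; now {q0, q1, q3}.
Read 'a': q0→∅, q1→{q2, q3}, q3→{q0}; now {q0, q2, q3}.
Read 'c': q0→∅, q2→{q0, q3}, q3→{q1, q3}; now {q0, q1, q3}.
Read 'a': q0→∅, q1→{q2, q3}, q3→{q0}; now {q0, q2, q3}.
The final set {q0, q2, q3} contains the accepting state q3.

Yes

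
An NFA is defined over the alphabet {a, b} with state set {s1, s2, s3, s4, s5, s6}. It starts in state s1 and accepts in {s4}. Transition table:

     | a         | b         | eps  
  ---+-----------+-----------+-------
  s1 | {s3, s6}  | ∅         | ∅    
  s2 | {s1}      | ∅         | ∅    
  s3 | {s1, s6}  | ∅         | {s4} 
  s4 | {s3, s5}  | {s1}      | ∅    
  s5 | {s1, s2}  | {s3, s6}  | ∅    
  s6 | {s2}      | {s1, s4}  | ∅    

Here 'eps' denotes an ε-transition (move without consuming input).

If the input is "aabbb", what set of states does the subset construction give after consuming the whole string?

{s1}

Start in {s1}.
Read 'a': s1→{s3, s6}; union {s3, s6}; ε-closure = {s3, s4, s6}.
Read 'a': s3→{s1, s6}, s4→{s3, s5}, s6→{s2}; union {s1, s2, s3, s5, s6}; ε-closure = {s1, s2, s3, s4, s5, s6}.
Read 'b': s1→∅, s2→∅, s3→∅, s4→{s1}, s5→{s3, s6}, s6→{s1, s4}; now {s1, s3, s4, s6}.
Read 'b': s1→∅, s3→∅, s4→{s1}, s6→{s1, s4}; now {s1, s4}.
Read 'b': s1→∅, s4→{s1}; now {s1}.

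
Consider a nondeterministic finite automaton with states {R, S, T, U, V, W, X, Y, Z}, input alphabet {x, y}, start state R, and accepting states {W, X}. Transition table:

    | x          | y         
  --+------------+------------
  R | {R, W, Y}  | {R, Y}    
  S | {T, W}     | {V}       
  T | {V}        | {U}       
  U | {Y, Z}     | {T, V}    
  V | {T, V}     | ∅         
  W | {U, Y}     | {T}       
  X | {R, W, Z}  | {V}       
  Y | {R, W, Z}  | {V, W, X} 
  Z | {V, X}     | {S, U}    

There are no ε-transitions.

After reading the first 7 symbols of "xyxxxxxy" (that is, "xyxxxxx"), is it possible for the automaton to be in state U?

Yes

Start in {R}.
Read 'x': R→{R, W, Y}; now {R, W, Y}.
Read 'y': R→{R, Y}, W→{T}, Y→{V, W, X}; now {R, T, V, W, X, Y}.
Read 'x': R→{R, W, Y}, T→{V}, V→{T, V}, W→{U, Y}, X→{R, W, Z}, Y→{R, W, Z}; now {R, T, U, V, W, Y, Z}.
Read 'x': R→{R, W, Y}, T→{V}, U→{Y, Z}, V→{T, V}, W→{U, Y}, Y→{R, W, Z}, Z→{V, X}; now {R, T, U, V, W, X, Y, Z}.
Read 'x': R→{R, W, Y}, T→{V}, U→{Y, Z}, V→{T, V}, W→{U, Y}, X→{R, W, Z}, Y→{R, W, Z}, Z→{V, X}; now {R, T, U, V, W, X, Y, Z}.
Read 'x': R→{R, W, Y}, T→{V}, U→{Y, Z}, V→{T, V}, W→{U, Y}, X→{R, W, Z}, Y→{R, W, Z}, Z→{V, X}; now {R, T, U, V, W, X, Y, Z}.
Read 'x': R→{R, W, Y}, T→{V}, U→{Y, Z}, V→{T, V}, W→{U, Y}, X→{R, W, Z}, Y→{R, W, Z}, Z→{V, X}; now {R, T, U, V, W, X, Y, Z}.
State U is in {R, T, U, V, W, X, Y, Z}.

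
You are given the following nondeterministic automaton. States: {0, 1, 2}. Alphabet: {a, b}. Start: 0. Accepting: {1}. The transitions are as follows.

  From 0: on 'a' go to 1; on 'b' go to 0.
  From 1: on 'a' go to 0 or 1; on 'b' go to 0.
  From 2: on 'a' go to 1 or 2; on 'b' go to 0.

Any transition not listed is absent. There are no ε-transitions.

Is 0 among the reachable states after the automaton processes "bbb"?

Start in {0}.
Read 'b': {0} → {0}.
Read 'b': {0} → {0}.
Read 'b': {0} → {0}.
State 0 is in {0}.

Yes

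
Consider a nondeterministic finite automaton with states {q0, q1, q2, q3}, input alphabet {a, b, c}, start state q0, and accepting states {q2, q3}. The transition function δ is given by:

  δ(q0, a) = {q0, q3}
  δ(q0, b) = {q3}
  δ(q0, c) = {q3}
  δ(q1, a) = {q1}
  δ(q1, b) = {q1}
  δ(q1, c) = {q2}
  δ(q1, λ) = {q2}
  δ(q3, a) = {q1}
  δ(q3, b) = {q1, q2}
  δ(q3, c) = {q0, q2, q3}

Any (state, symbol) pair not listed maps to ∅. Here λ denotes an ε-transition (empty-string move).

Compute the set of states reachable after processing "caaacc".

Start in {q0}.
Read 'c': q0→{q3}; now {q3}.
Read 'a': q3→{q1}; union {q1}; ε-closure = {q1, q2}.
Read 'a': q1→{q1}, q2→∅; union {q1}; ε-closure = {q1, q2}.
Read 'a': q1→{q1}, q2→∅; union {q1}; ε-closure = {q1, q2}.
Read 'c': q1→{q2}, q2→∅; now {q2}.
Read 'c': q2→∅; now ∅.

∅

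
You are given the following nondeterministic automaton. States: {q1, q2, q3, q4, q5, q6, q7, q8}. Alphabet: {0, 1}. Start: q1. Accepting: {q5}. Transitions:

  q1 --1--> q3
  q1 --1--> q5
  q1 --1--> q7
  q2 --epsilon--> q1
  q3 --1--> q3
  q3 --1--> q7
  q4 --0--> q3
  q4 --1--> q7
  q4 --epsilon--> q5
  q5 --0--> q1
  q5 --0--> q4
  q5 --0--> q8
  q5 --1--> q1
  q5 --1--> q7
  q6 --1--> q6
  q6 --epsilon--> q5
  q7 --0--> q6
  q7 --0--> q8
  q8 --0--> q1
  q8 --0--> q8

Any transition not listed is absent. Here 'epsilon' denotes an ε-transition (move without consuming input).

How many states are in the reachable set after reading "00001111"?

0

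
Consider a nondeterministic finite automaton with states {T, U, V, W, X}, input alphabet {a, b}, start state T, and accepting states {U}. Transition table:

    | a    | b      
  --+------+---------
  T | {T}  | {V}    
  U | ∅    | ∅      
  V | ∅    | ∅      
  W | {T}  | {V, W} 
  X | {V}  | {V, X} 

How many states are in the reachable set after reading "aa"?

1

Start in {T}.
Read 'a': {T} → {T}.
Read 'a': {T} → {T}.
That set has 1 state.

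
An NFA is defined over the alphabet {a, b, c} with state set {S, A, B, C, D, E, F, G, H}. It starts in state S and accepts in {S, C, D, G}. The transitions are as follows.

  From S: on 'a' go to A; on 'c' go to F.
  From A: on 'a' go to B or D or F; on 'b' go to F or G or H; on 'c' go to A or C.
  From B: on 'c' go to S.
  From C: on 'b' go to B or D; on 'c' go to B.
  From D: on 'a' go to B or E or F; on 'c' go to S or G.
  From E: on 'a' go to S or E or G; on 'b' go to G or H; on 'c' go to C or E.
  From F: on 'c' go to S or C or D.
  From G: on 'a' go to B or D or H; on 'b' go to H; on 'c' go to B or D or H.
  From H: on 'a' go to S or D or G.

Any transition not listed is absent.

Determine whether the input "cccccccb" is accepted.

Start in {S}.
Read 'c': {S} → {F}.
Read 'c': {F} → {S, C, D}.
Read 'c': {S, C, D} → {S, B, F, G}.
Read 'c': {S, B, F, G} → {S, B, C, D, F, H}.
Read 'c': {S, B, C, D, F, H} → {S, B, C, D, F, G}.
Read 'c': {S, B, C, D, F, G} → {S, B, C, D, F, G, H}.
Read 'c': {S, B, C, D, F, G, H} → {S, B, C, D, F, G, H}.
Read 'b': {S, B, C, D, F, G, H} → {B, D, H}.
The final set {B, D, H} contains the accepting state D.

Yes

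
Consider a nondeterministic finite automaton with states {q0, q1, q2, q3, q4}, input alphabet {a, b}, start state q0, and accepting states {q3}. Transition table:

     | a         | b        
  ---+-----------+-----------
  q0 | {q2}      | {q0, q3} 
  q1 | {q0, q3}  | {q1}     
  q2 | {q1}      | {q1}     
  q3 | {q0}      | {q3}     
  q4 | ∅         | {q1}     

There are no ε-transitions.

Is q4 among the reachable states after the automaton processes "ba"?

Start in {q0}.
Read 'b': {q0} → {q0, q3}.
Read 'a': {q0, q3} → {q0, q2}.
State q4 is not in {q0, q2}.

No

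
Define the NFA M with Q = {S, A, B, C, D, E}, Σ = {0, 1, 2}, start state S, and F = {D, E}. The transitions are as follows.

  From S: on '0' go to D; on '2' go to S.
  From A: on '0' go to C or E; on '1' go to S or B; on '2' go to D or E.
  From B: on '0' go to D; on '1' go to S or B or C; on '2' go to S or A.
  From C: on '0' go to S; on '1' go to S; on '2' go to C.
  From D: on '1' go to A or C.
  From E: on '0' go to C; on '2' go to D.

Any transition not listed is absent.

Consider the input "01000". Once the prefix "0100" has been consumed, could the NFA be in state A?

Start in {S}.
Read '0': {S} → {D}.
Read '1': {D} → {A, C}.
Read '0': {A, C} → {S, C, E}.
Read '0': {S, C, E} → {S, C, D}.
State A is not in {S, C, D}.

No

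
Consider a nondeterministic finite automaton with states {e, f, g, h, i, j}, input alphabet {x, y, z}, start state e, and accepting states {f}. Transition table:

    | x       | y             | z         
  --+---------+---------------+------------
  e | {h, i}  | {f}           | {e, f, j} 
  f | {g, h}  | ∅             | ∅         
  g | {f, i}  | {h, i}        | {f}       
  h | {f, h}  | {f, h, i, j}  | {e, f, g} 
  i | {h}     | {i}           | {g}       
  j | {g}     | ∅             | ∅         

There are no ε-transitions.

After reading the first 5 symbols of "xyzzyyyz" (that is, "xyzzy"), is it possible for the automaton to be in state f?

Yes

Start in {e}.
Read 'x': e→{h, i}; now {h, i}.
Read 'y': h→{f, h, i, j}, i→{i}; now {f, h, i, j}.
Read 'z': f→∅, h→{e, f, g}, i→{g}, j→∅; now {e, f, g}.
Read 'z': e→{e, f, j}, f→∅, g→{f}; now {e, f, j}.
Read 'y': e→{f}, f→∅, j→∅; now {f}.
State f is in {f}.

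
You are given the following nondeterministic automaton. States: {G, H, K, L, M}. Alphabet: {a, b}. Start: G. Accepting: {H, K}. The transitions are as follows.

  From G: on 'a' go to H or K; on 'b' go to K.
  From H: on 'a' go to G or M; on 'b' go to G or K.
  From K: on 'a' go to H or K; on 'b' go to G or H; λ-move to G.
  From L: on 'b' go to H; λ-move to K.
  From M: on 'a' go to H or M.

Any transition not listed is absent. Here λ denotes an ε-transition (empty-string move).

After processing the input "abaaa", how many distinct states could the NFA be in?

4

Start in {G}.
Read 'a': G→{H, K}; union {H, K}; ε-closure = {G, H, K}.
Read 'b': G→{K}, H→{G, K}, K→{G, H}; now {G, H, K}.
Read 'a': G→{H, K}, H→{G, M}, K→{H, K}; now {G, H, K, M}.
Read 'a': G→{H, K}, H→{G, M}, K→{H, K}, M→{H, M}; now {G, H, K, M}.
Read 'a': G→{H, K}, H→{G, M}, K→{H, K}, M→{H, M}; now {G, H, K, M}.
That set has 4 states.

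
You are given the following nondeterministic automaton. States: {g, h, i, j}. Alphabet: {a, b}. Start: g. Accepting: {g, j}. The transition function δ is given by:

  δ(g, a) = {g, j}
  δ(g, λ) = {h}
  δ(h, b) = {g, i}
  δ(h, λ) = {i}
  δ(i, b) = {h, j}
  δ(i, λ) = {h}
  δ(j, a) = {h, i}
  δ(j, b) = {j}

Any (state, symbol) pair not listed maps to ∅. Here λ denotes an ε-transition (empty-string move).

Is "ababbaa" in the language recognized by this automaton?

Start: ε-closure({g}) = {g, h, i}.
Read 'a': g→{g, j}, h→∅, i→∅; union {g, j}; ε-closure = {g, h, i, j}.
Read 'b': g→∅, h→{g, i}, i→{h, j}, j→{j}; now {g, h, i, j}.
Read 'a': g→{g, j}, h→∅, i→∅, j→{h, i}; now {g, h, i, j}.
Read 'b': g→∅, h→{g, i}, i→{h, j}, j→{j}; now {g, h, i, j}.
Read 'b': g→∅, h→{g, i}, i→{h, j}, j→{j}; now {g, h, i, j}.
Read 'a': g→{g, j}, h→∅, i→∅, j→{h, i}; now {g, h, i, j}.
Read 'a': g→{g, j}, h→∅, i→∅, j→{h, i}; now {g, h, i, j}.
The final set {g, h, i, j} contains the accepting states g, j.

Yes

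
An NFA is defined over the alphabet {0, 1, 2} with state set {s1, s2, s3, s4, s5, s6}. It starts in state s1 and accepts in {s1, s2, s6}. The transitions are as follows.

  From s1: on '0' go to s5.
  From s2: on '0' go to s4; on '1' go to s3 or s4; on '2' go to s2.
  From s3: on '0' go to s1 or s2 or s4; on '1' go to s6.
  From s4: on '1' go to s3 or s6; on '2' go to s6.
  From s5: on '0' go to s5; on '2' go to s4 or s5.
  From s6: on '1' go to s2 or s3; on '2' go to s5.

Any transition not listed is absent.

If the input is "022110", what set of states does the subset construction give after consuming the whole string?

{s1, s2, s4}

Start in {s1}.
Read '0': s1→{s5}; now {s5}.
Read '2': s5→{s4, s5}; now {s4, s5}.
Read '2': s4→{s6}, s5→{s4, s5}; now {s4, s5, s6}.
Read '1': s4→{s3, s6}, s5→∅, s6→{s2, s3}; now {s2, s3, s6}.
Read '1': s2→{s3, s4}, s3→{s6}, s6→{s2, s3}; now {s2, s3, s4, s6}.
Read '0': s2→{s4}, s3→{s1, s2, s4}, s4→∅, s6→∅; now {s1, s2, s4}.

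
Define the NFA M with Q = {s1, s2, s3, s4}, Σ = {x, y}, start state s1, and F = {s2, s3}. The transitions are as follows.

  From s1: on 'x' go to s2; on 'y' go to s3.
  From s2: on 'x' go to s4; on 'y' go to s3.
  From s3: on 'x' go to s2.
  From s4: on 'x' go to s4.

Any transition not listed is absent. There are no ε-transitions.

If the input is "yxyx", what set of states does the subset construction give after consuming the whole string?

{s2}

Start in {s1}.
Read 'y': {s1} → {s3}.
Read 'x': {s3} → {s2}.
Read 'y': {s2} → {s3}.
Read 'x': {s3} → {s2}.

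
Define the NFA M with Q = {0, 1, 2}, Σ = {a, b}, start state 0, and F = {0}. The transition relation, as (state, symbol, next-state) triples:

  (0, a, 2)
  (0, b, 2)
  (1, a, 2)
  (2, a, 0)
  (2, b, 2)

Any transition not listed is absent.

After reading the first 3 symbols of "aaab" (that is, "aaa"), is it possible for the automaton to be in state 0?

No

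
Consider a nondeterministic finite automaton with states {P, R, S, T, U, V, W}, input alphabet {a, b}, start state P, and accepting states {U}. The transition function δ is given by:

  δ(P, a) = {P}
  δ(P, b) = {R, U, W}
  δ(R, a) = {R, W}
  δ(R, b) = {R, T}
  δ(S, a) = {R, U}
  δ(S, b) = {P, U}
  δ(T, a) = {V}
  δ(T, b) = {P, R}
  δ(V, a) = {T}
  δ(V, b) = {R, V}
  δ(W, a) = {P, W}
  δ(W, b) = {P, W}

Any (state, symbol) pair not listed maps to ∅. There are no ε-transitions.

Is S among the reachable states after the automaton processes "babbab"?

Start in {P}.
Read 'b': P→{R, U, W}; now {R, U, W}.
Read 'a': R→{R, W}, U→∅, W→{P, W}; now {P, R, W}.
Read 'b': P→{R, U, W}, R→{R, T}, W→{P, W}; now {P, R, T, U, W}.
Read 'b': P→{R, U, W}, R→{R, T}, T→{P, R}, U→∅, W→{P, W}; now {P, R, T, U, W}.
Read 'a': P→{P}, R→{R, W}, T→{V}, U→∅, W→{P, W}; now {P, R, V, W}.
Read 'b': P→{R, U, W}, R→{R, T}, V→{R, V}, W→{P, W}; now {P, R, T, U, V, W}.
State S is not in {P, R, T, U, V, W}.

No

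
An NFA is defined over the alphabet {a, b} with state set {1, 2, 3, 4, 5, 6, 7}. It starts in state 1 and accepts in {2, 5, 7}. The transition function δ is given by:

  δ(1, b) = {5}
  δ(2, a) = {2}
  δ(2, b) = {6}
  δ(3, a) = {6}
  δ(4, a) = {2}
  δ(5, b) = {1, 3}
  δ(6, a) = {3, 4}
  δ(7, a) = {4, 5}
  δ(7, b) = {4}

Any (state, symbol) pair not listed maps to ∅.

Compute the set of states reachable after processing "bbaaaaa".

Start in {1}.
Read 'b': 1→{5}; now {5}.
Read 'b': 5→{1, 3}; now {1, 3}.
Read 'a': 1→∅, 3→{6}; now {6}.
Read 'a': 6→{3, 4}; now {3, 4}.
Read 'a': 3→{6}, 4→{2}; now {2, 6}.
Read 'a': 2→{2}, 6→{3, 4}; now {2, 3, 4}.
Read 'a': 2→{2}, 3→{6}, 4→{2}; now {2, 6}.

{2, 6}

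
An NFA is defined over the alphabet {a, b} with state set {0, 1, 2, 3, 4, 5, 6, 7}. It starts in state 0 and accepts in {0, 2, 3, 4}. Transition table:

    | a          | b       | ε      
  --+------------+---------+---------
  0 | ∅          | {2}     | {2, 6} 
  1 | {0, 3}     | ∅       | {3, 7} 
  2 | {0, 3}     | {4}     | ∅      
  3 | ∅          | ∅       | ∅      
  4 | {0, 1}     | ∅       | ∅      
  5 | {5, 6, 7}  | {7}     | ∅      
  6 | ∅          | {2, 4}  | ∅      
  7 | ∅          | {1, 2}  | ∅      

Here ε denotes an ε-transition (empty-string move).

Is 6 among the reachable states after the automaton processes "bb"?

No

Start: ε-closure({0}) = {0, 2, 6}.
Read 'b': {0, 2, 6} → {2, 4}.
Read 'b': {2, 4} → {4}.
State 6 is not in {4}.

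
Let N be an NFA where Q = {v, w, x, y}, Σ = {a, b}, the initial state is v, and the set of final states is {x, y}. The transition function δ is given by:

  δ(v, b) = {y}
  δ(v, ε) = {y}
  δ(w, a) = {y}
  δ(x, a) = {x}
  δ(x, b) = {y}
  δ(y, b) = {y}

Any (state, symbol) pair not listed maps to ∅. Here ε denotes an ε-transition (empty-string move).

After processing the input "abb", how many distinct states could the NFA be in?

0

Start: ε-closure({v}) = {v, y}.
Read 'a': v→∅, y→∅; now ∅.
The set is empty and remains empty for the remaining 2 symbols.
That set has 0 states.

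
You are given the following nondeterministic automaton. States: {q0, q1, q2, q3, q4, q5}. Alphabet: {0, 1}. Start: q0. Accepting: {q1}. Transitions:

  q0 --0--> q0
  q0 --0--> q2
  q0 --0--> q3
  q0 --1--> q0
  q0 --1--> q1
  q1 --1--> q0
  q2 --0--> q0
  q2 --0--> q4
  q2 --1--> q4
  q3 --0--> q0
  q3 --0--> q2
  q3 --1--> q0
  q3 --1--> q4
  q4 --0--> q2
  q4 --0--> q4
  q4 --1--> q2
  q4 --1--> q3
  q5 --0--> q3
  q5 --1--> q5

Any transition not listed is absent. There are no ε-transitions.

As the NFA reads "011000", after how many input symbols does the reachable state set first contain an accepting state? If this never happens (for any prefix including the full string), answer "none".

Start in {q0}.
Read '0': q0→{q0, q2, q3}; now {q0, q2, q3}.
Read '1': q0→{q0, q1}, q2→{q4}, q3→{q0, q4}; now {q0, q1, q4}.
None of the earlier sets intersect F, but {q0, q1, q4} does.

2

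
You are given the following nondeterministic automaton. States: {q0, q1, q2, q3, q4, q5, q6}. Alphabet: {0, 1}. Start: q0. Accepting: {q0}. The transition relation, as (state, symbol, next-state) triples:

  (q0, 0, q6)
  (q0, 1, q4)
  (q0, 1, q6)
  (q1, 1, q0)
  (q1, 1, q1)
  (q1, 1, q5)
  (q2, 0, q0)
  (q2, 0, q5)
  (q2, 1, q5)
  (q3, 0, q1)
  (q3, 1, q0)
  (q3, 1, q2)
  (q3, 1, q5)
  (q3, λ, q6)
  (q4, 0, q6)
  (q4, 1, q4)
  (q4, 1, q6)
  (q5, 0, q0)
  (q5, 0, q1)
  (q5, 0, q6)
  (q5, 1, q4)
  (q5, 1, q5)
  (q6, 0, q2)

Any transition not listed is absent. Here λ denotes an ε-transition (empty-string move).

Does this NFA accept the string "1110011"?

No

Start in {q0}.
Read '1': q0→{q4, q6}; now {q4, q6}.
Read '1': q4→{q4, q6}, q6→∅; now {q4, q6}.
Read '1': q4→{q4, q6}, q6→∅; now {q4, q6}.
Read '0': q4→{q6}, q6→{q2}; now {q2, q6}.
Read '0': q2→{q0, q5}, q6→{q2}; now {q0, q2, q5}.
Read '1': q0→{q4, q6}, q2→{q5}, q5→{q4, q5}; now {q4, q5, q6}.
Read '1': q4→{q4, q6}, q5→{q4, q5}, q6→∅; now {q4, q5, q6}.
The final set {q4, q5, q6} contains no accepting state.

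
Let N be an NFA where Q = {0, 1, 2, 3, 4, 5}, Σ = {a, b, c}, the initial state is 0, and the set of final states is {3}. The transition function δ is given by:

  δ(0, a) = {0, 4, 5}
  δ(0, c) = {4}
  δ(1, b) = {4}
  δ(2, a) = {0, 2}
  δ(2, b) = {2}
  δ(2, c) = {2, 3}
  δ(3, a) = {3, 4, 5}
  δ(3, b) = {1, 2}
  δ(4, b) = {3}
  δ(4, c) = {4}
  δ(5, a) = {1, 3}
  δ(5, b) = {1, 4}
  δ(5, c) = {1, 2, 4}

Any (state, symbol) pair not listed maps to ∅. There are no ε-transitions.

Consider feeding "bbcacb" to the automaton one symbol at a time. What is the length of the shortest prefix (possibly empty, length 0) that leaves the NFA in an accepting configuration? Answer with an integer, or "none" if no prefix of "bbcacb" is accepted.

Start in {0}.
Read 'b': {0} → ∅.
The set is empty and remains empty for the remaining 5 symbols.
No reachable set along the way intersects F.

none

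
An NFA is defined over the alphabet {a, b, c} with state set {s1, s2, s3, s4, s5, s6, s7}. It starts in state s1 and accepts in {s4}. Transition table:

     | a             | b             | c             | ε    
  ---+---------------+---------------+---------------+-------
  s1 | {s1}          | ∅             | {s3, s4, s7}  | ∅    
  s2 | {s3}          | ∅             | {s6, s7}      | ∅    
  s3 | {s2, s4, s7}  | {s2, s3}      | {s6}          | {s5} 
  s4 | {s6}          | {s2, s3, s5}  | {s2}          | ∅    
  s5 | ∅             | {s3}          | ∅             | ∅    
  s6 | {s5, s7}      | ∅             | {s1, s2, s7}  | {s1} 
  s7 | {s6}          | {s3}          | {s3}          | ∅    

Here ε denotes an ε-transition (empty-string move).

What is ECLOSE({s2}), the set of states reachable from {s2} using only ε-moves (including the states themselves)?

{s2}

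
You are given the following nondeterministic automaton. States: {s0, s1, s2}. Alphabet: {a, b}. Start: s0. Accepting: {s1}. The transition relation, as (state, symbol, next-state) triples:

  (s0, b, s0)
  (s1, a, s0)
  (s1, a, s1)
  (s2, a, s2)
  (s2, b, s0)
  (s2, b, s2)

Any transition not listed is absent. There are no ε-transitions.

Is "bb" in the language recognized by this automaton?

No

Start in {s0}.
Read 'b': s0→{s0}; now {s0}.
Read 'b': s0→{s0}; now {s0}.
The final set {s0} contains no accepting state.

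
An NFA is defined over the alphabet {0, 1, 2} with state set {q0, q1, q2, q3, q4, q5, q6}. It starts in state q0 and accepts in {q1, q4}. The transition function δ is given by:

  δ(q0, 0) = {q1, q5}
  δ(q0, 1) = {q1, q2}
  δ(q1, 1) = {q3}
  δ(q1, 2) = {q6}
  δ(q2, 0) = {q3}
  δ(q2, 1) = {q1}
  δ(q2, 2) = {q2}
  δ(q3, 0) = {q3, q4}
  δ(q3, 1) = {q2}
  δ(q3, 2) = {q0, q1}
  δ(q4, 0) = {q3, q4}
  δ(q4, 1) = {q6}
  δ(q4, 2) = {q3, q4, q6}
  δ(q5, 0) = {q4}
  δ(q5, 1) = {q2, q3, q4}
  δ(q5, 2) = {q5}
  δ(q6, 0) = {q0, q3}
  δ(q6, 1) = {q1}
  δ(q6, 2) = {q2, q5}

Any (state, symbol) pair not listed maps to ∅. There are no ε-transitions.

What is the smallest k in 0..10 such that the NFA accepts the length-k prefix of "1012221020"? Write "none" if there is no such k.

1

Start in {q0}.
Read '1': {q0} → {q1, q2}.
None of the earlier sets intersect F, but {q1, q2} does.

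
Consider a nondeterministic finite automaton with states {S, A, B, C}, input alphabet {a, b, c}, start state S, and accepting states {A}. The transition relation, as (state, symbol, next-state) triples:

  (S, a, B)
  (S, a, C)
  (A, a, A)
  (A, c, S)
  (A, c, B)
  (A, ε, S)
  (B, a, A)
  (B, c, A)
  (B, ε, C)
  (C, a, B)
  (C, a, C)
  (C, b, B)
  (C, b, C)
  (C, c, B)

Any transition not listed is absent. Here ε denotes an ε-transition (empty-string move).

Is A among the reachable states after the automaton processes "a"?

Start in {S}.
Read 'a': S→{B, C}; now {B, C}.
State A is not in {B, C}.

No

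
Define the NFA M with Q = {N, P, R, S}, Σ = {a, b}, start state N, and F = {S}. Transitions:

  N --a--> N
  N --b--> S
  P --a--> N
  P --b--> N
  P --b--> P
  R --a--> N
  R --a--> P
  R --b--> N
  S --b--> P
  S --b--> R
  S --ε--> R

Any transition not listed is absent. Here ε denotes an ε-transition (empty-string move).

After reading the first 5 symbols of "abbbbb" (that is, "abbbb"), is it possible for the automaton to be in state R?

Yes

Start in {N}.
Read 'a': N→{N}; now {N}.
Read 'b': N→{S}; union {S}; ε-closure = {R, S}.
Read 'b': R→{N}, S→{P, R}; now {N, P, R}.
Read 'b': N→{S}, P→{N, P}, R→{N}; union {N, P, S}; ε-closure = {N, P, R, S}.
Read 'b': N→{S}, P→{N, P}, R→{N}, S→{P, R}; now {N, P, R, S}.
State R is in {N, P, R, S}.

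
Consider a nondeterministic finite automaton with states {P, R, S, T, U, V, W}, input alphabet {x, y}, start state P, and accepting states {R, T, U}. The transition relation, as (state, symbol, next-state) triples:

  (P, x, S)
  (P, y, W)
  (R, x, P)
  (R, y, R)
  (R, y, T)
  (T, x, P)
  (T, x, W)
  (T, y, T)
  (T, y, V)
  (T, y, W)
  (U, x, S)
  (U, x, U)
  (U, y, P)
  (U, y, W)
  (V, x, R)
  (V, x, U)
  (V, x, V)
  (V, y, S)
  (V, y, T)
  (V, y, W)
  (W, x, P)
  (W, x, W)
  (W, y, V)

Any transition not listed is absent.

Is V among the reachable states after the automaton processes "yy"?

Start in {P}.
Read 'y': {P} → {W}.
Read 'y': {W} → {V}.
State V is in {V}.

Yes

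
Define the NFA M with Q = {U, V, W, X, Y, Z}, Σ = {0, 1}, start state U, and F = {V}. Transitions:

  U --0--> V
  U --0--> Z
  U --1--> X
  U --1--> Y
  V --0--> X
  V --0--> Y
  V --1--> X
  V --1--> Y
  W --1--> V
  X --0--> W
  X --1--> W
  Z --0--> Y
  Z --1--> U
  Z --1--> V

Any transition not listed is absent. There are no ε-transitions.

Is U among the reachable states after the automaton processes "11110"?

No

Start in {U}.
Read '1': U→{X, Y}; now {X, Y}.
Read '1': X→{W}, Y→∅; now {W}.
Read '1': W→{V}; now {V}.
Read '1': V→{X, Y}; now {X, Y}.
Read '0': X→{W}, Y→∅; now {W}.
State U is not in {W}.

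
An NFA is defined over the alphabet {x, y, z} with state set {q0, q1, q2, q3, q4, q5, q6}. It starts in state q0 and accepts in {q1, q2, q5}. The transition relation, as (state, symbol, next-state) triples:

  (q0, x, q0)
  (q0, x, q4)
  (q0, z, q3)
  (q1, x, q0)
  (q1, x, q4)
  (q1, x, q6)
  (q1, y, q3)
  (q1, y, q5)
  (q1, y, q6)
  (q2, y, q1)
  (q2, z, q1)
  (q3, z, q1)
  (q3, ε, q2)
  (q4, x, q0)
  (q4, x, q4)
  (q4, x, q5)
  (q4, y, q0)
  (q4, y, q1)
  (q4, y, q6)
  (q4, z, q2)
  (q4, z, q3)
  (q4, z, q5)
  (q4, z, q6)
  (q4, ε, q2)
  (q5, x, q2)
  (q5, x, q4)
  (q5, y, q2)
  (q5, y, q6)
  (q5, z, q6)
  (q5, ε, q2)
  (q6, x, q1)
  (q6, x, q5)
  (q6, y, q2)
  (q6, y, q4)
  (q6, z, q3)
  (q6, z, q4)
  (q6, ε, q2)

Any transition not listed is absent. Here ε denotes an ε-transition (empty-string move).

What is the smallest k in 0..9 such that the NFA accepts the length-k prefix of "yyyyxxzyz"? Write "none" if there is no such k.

Start in {q0}.
Read 'y': q0→∅; now ∅.
The set is empty and remains empty for the remaining 8 symbols.
No reachable set along the way intersects F.

none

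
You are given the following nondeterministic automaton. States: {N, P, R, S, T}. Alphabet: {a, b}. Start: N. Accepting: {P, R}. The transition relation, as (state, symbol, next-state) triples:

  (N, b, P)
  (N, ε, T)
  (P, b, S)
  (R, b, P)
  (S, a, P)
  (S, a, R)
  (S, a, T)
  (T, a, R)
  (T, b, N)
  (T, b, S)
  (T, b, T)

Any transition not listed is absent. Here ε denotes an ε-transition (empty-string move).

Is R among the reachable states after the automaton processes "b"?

No

Start: ε-closure({N}) = {N, T}.
Read 'b': {N, T} → {N, P, S, T}.
State R is not in {N, P, S, T}.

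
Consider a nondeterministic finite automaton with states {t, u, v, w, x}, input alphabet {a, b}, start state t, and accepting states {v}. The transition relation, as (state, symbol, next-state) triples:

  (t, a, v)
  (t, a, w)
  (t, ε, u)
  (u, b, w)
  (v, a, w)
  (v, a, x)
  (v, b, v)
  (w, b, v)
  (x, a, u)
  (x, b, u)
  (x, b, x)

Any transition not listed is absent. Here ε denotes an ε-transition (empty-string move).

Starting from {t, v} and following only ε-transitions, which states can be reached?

Begin with {t, v}.
ε-move t → u; add u.

{t, u, v}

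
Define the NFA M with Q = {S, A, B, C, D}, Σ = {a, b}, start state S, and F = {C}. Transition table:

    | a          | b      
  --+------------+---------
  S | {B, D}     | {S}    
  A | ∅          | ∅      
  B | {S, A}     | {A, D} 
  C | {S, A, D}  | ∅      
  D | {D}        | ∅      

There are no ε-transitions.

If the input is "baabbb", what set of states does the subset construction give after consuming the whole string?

{S}

Start in {S}.
Read 'b': S→{S}; now {S}.
Read 'a': S→{B, D}; now {B, D}.
Read 'a': B→{S, A}, D→{D}; now {S, A, D}.
Read 'b': S→{S}, A→∅, D→∅; now {S}.
Read 'b': S→{S}; now {S}.
Read 'b': S→{S}; now {S}.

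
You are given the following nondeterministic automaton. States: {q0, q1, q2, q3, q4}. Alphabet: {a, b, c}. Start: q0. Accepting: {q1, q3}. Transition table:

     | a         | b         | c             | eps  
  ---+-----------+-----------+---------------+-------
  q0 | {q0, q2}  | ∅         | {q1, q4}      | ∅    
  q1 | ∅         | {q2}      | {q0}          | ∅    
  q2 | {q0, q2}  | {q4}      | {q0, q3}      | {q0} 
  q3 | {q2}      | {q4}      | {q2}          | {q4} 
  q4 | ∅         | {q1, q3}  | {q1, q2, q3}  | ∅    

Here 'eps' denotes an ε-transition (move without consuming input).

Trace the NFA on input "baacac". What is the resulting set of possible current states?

Start in {q0}.
Read 'b': {q0} → ∅.
The set is empty and remains empty for the remaining 5 symbols.

∅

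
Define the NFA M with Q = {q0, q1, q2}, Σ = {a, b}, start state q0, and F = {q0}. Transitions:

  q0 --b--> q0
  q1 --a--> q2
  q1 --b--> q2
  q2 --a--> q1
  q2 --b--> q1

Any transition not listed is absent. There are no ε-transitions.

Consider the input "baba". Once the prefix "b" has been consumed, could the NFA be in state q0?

Yes

Start in {q0}.
Read 'b': {q0} → {q0}.
State q0 is in {q0}.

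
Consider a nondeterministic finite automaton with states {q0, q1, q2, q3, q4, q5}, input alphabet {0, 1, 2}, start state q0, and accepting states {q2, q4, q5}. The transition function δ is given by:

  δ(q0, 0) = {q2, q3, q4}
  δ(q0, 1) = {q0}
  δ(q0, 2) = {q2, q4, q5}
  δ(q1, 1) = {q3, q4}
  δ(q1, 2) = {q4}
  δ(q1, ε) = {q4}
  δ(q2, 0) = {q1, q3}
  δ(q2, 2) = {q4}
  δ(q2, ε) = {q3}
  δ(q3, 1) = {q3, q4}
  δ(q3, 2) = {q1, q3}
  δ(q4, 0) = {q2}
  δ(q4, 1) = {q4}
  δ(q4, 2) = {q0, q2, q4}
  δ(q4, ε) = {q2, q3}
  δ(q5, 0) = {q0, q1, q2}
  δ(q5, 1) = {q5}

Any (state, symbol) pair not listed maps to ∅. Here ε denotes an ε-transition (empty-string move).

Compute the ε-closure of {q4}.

Begin with {q4}.
ε-move q4 → q2; add q2.
ε-move q4 → q3; add q3.

{q2, q3, q4}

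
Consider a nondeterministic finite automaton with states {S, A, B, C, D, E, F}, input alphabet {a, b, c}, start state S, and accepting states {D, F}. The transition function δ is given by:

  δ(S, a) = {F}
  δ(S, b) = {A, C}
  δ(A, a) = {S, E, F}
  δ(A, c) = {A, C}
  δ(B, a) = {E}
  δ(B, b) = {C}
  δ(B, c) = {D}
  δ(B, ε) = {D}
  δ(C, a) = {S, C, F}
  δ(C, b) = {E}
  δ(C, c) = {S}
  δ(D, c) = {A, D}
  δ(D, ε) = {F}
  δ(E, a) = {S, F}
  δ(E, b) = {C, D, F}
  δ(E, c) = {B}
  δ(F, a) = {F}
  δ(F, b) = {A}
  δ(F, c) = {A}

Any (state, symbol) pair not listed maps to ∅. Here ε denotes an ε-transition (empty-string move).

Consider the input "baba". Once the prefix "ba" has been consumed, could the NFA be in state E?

Yes

Start in {S}.
Read 'b': S→{A, C}; now {A, C}.
Read 'a': A→{S, E, F}, C→{S, C, F}; now {S, C, E, F}.
State E is in {S, C, E, F}.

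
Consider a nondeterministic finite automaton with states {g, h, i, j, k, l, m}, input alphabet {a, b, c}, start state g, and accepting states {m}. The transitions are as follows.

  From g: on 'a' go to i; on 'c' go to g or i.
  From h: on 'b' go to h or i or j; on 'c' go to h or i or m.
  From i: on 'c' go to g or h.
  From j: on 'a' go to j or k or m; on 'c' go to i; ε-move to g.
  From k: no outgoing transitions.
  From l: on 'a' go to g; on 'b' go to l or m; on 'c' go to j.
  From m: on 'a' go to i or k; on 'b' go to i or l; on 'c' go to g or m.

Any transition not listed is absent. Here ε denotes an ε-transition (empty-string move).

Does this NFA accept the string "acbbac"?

Start in {g}.
Read 'a': g→{i}; now {i}.
Read 'c': i→{g, h}; now {g, h}.
Read 'b': g→∅, h→{h, i, j}; union {h, i, j}; ε-closure = {g, h, i, j}.
Read 'b': g→∅, h→{h, i, j}, i→∅, j→∅; union {h, i, j}; ε-closure = {g, h, i, j}.
Read 'a': g→{i}, h→∅, i→∅, j→{j, k, m}; union {i, j, k, m}; ε-closure = {g, i, j, k, m}.
Read 'c': g→{g, i}, i→{g, h}, j→{i}, k→∅, m→{g, m}; now {g, h, i, m}.
The final set {g, h, i, m} contains the accepting state m.

Yes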